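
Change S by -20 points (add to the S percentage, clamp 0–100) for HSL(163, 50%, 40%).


Original S = 50%
Adjustment = -20 percentage points
New S = 50 + (-20) = 30
Clamp to [0, 100] → 30
= HSL(163°, 30%, 40%)


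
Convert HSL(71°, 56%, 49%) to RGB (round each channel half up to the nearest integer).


H=71°, S=0.56, L=0.49
C = (1-|2L-1|)×S = (1-|-0.02|)×0.56 = 0.5488
H' = H/60 = 71/60 ≈ 1.1833; X = C×(1-|H' mod 2 - 1|) ≈ 0.4482
m = L - C/2 = 0.49 - 0.2744 = 0.2156
Sector ⌊H'⌋ = 1 → (R',G',B') = (≈0.4482, 0.5488, 0.0)
RGB = ((R'+m)×255, (G'+m)×255, (B'+m)×255) = (169.2656, 194.922, 54.978)
Round half up → RGB(169, 195, 55)


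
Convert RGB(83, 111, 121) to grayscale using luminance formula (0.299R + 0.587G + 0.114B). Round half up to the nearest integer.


Gray = 0.299×R + 0.587×G + 0.114×B
Gray = 0.299×83 + 0.587×111 + 0.114×121
Gray = 24.817 + 65.157 + 13.794
Gray = 103.768 → round half up → 104
Gray = 104


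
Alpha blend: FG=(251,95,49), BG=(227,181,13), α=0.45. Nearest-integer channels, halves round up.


C = α×F + (1-α)×B, with 1-α = 0.55
R: 0.45×251 + 0.55×227 = 112.95 + 124.85 = 237.80 → 238
G: 0.45×95 + 0.55×181 = 42.75 + 99.55 = 142.30 → 142
B: 0.45×49 + 0.55×13 = 22.05 + 7.15 = 29.20 → 29
= RGB(238, 142, 29)


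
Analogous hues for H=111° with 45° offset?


Base hue: 111°
Left analog: (111 - 45) mod 360 = 66°
Right analog: (111 + 45) mod 360 = 156°
Analogous hues = 66° and 156°


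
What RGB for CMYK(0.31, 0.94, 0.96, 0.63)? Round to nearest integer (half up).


R = 255 × (1-C) × (1-K) = 255 × 0.69 × 0.37 = 65.1015 → 65
G = 255 × (1-M) × (1-K) = 255 × 0.06 × 0.37 = 5.661 → 6
B = 255 × (1-Y) × (1-K) = 255 × 0.04 × 0.37 = 3.774 → 4
= RGB(65, 6, 4)


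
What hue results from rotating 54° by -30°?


New hue = (H + rotation) mod 360
New hue = (54 -30) mod 360
= 24 mod 360
= 24°


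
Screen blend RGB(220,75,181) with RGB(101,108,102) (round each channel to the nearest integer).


Screen: C = 255 - (255-A)×(255-B)/255, rounded to nearest integer
R: 255 - (255-220)×(255-101)/255 = 255 - 5390/255 ≈ 255 - 21.137 = 233.863 → 234
G: 255 - (255-75)×(255-108)/255 = 255 - 26460/255 ≈ 255 - 103.765 = 151.235 → 151
B: 255 - (255-181)×(255-102)/255 = 255 - 11322/255 ≈ 255 - 44.400 = 210.600 → 211
= RGB(234, 151, 211)


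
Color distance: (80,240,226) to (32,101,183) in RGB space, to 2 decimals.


d = √[(R₁-R₂)² + (G₁-G₂)² + (B₁-B₂)²]
d = √[(80-32)² + (240-101)² + (226-183)²]
d = √[2304 + 19321 + 1849]
d = √23474
d ≈ 153.21


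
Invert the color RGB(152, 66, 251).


Invert: (255-R, 255-G, 255-B)
R: 255-152 = 103
G: 255-66 = 189
B: 255-251 = 4
= RGB(103, 189, 4)


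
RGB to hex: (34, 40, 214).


R = 34 → 22 (hex)
G = 40 → 28 (hex)
B = 214 → D6 (hex)
Hex = #2228D6


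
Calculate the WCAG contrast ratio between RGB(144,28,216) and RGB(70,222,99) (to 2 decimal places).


Linearize each sRGB channel c=v/255: c/12.92 if c ≤ 0.04045 else ((c+0.055)/1.055)^2.4
L = 0.2126×R_lin + 0.7152×G_lin + 0.0722×B_lin
Color 1 (144,28,216):
  R=144: 144/255≈0.5647 > 0.04045 → ((0.5647+0.055)/1.055)^2.4 ≈ 0.27889
  G=28: 28/255≈0.1098 > 0.04045 → ((0.1098+0.055)/1.055)^2.4 ≈ 0.01161
  B=216: 216/255≈0.8471 > 0.04045 → ((0.8471+0.055)/1.055)^2.4 ≈ 0.68669
  L1 = 0.2126×0.27889 + 0.7152×0.01161 + 0.0722×0.68669 ≈ 0.11718
Color 2 (70,222,99):
  R=70: 70/255≈0.2745 > 0.04045 → ((0.2745+0.055)/1.055)^2.4 ≈ 0.06125
  G=222: 222/255≈0.8706 > 0.04045 → ((0.8706+0.055)/1.055)^2.4 ≈ 0.73046
  B=99: 99/255≈0.3882 > 0.04045 → ((0.3882+0.055)/1.055)^2.4 ≈ 0.12477
  L2 = 0.2126×0.06125 + 0.7152×0.73046 + 0.0722×0.12477 ≈ 0.54445
Lighter = 0.54445, Darker = 0.11718
Ratio = (L_lighter + 0.05) / (L_darker + 0.05)
Ratio = (0.54445 + 0.05) / (0.11718 + 0.05) = 0.59445 / 0.16718 ≈ 3.5558
Ratio ≈ 3.56:1


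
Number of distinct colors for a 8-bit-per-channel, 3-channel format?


Total bits = 8 bits/channel × 3 channels = 24 bits
Distinct colors = 2^24
= 16,777,216 colors


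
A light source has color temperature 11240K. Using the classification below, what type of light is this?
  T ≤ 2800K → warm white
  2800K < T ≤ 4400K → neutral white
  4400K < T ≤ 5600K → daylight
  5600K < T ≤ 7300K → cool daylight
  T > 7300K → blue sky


Temperature: 11240K
11240K > 7300K → blue sky
Classification: blue sky


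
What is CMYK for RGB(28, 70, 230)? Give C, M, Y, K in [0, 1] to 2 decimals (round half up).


R'=28/255≈0.1098, G'=70/255≈0.2745, B'=230/255≈0.9020
K = 1 - max(R',G',B') = 1 - 230/255 = 25/255 = 0.09803… → 0.10
(1-R'-K)/(1-K) simplifies to (max-R)/max with max = 230:
C = (230-28)/230 = 202/230 = 0.87826… → 0.88
M = (230-70)/230 = 160/230 = 0.69565… → 0.70
Y = (230-230)/230 = 0/230 = 0 → 0.00
= CMYK(0.88, 0.70, 0.00, 0.10)


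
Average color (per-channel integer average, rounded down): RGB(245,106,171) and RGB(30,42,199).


Midpoint: each channel = ⌊(C₁+C₂)/2⌋
R: ⌊(245+30)/2⌋ = 137
G: ⌊(106+42)/2⌋ = 74
B: ⌊(171+199)/2⌋ = 185
= RGB(137, 74, 185)


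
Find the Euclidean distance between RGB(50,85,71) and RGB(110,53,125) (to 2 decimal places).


d = √[(R₁-R₂)² + (G₁-G₂)² + (B₁-B₂)²]
d = √[(50-110)² + (85-53)² + (71-125)²]
d = √[3600 + 1024 + 2916]
d = √7540
d ≈ 86.83


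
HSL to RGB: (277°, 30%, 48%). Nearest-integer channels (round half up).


H=277°, S=0.30, L=0.48
C = (1-|2L-1|)×S = (1-|-0.04|)×0.30 = 0.288
H' = H/60 = 277/60 ≈ 4.6167; X = C×(1-|H' mod 2 - 1|) = 0.1776
m = L - C/2 = 0.48 - 0.144 = 0.336
Sector ⌊H'⌋ = 4 → (R',G',B') = (0.1776, 0.0, 0.288)
RGB = ((R'+m)×255, (G'+m)×255, (B'+m)×255) = (130.968, 85.68, 159.12)
Round half up → RGB(131, 86, 159)


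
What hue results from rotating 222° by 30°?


New hue = (H + rotation) mod 360
New hue = (222 + 30) mod 360
= 252 mod 360
= 252°


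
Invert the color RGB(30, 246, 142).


Invert: (255-R, 255-G, 255-B)
R: 255-30 = 225
G: 255-246 = 9
B: 255-142 = 113
= RGB(225, 9, 113)


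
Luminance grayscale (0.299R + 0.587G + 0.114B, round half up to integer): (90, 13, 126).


Gray = 0.299×R + 0.587×G + 0.114×B
Gray = 0.299×90 + 0.587×13 + 0.114×126
Gray = 26.910 + 7.631 + 14.364
Gray = 48.905 → round half up → 49
Gray = 49


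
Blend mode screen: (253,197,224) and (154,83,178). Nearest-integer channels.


Screen: C = 255 - (255-A)×(255-B)/255, rounded to nearest integer
R: 255 - (255-253)×(255-154)/255 = 255 - 202/255 ≈ 255 - 0.792 = 254.208 → 254
G: 255 - (255-197)×(255-83)/255 = 255 - 9976/255 ≈ 255 - 39.122 = 215.878 → 216
B: 255 - (255-224)×(255-178)/255 = 255 - 2387/255 ≈ 255 - 9.361 = 245.639 → 246
= RGB(254, 216, 246)


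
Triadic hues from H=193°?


Triadic: equally spaced at 120° intervals
H1 = 193°
H2 = (193 + 120) mod 360 = 313°
H3 = (193 + 240) mod 360 = 73°
Triadic = 193°, 313°, 73°


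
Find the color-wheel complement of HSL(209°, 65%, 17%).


Complement = opposite side of color wheel = hue + 180°
H' = (209 + 180) mod 360 = 29°
S and L unchanged.
= HSL(29°, 65%, 17%)


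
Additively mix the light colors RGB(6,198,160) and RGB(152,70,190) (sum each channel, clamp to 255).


Additive: each channel = min(255, C₁+C₂)
R: 6+152 = 158 → 158
G: 198+70 = 268 → 255
B: 160+190 = 350 → 255
= RGB(158, 255, 255)


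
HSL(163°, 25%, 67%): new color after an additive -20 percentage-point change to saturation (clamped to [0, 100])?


Original S = 25%
Adjustment = -20 percentage points
New S = 25 + (-20) = 5
Clamp to [0, 100] → 5
= HSL(163°, 5%, 67%)


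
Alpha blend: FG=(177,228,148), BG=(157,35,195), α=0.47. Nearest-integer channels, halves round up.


C = α×F + (1-α)×B, with 1-α = 0.53
R: 0.47×177 + 0.53×157 = 83.19 + 83.21 = 166.40 → 166
G: 0.47×228 + 0.53×35 = 107.16 + 18.55 = 125.71 → 126
B: 0.47×148 + 0.53×195 = 69.56 + 103.35 = 172.91 → 173
= RGB(166, 126, 173)


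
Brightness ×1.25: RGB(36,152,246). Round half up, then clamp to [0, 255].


Multiply each channel by 1.25, round half up, clamp to [0, 255]
R: 36×1.25 = 45
G: 152×1.25 = 190
B: 246×1.25 = 307.5 → round → 308 → clamp → 255
= RGB(45, 190, 255)


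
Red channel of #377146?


Color: #377146
R = 37 = 55
G = 71 = 113
B = 46 = 70
Red = 55


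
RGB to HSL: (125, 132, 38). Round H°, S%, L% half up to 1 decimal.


Normalize: R'=125/255≈0.4902, G'=132/255≈0.5176, B'=38/255≈0.1490
Max=132/255, Min=38/255, Δ=Max-Min=94/255
L = (Max+Min)/2 = (132+38)/510 = 170/510 = 0.33333… → L = 33.3%
L ≤ 0.5 → S = Δ/(Max+Min) = 94/(132+38) = 94/170 = 0.55294… → S = 55.3%
(the 1/255 factors cancel in S and H, so raw channel differences can be used)
Max is G' → H = 60 × ((B-R)/Δ + 2) = 60 × ((38-125)/94 + 2)
  -87/94 + 2 = -0.9255… + 2 = 1.0744…
  H = 60 × 1.0744… = 64.468…° → H = 64.5°
= HSL(64.5°, 55.3%, 33.3%)


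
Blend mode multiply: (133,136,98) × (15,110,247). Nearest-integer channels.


Multiply: C = A×B/255, rounded to nearest integer
R: 133×15/255 = 1995/255 ≈ 7.824 → 8
G: 136×110/255 = 14960/255 ≈ 58.667 → 59
B: 98×247/255 = 24206/255 ≈ 94.925 → 95
= RGB(8, 59, 95)


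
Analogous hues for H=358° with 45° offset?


Base hue: 358°
Left analog: (358 - 45) mod 360 = 313°
Right analog: (358 + 45) mod 360 = 43°
Analogous hues = 313° and 43°


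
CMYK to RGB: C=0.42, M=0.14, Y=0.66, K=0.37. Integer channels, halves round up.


R = 255 × (1-C) × (1-K) = 255 × 0.58 × 0.63 = 93.177 → 93
G = 255 × (1-M) × (1-K) = 255 × 0.86 × 0.63 = 138.159 → 138
B = 255 × (1-Y) × (1-K) = 255 × 0.34 × 0.63 = 54.621 → 55
= RGB(93, 138, 55)


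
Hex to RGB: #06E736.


06 → 6 (R)
E7 → 231 (G)
36 → 54 (B)
= RGB(6, 231, 54)


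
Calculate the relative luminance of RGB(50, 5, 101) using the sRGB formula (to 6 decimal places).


Linearize each channel (sRGB transfer function): c = v/255; c_lin = c/12.92 if c ≤ 0.04045, else ((c+0.055)/1.055)^2.4
  R: 50/255 ≈ 0.196078 > 0.04045 → ((0.196078+0.055)/1.055)^2.4 ≈ 0.031896
  G: 5/255 ≈ 0.019608 ≤ 0.04045 → 0.019608/12.92 ≈ 0.001518
  B: 101/255 ≈ 0.396078 > 0.04045 → ((0.396078+0.055)/1.055)^2.4 ≈ 0.130136
R_lin = 0.031896, G_lin = 0.001518, B_lin = 0.130136
L = 0.2126×R + 0.7152×G + 0.0722×B
L = 0.2126×0.031896 + 0.7152×0.001518 + 0.0722×0.130136
L ≈ 0.017262


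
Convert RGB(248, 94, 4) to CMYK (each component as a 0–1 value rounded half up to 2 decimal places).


R'=248/255≈0.9725, G'=94/255≈0.3686, B'=4/255≈0.0157
K = 1 - max(R',G',B') = 1 - 248/255 = 7/255 = 0.02745… → 0.03
(1-R'-K)/(1-K) simplifies to (max-R)/max with max = 248:
C = (248-248)/248 = 0/248 = 0 → 0.00
M = (248-94)/248 = 154/248 = 0.62096… → 0.62
Y = (248-4)/248 = 244/248 = 0.98387… → 0.98
= CMYK(0.00, 0.62, 0.98, 0.03)


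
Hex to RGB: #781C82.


78 → 120 (R)
1C → 28 (G)
82 → 130 (B)
= RGB(120, 28, 130)


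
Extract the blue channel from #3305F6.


Color: #3305F6
R = 33 = 51
G = 05 = 5
B = F6 = 246
Blue = 246


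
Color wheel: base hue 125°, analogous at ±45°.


Base hue: 125°
Left analog: (125 - 45) mod 360 = 80°
Right analog: (125 + 45) mod 360 = 170°
Analogous hues = 80° and 170°


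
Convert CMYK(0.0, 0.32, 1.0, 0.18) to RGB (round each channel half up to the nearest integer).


R = 255 × (1-C) × (1-K) = 255 × 1.00 × 0.82 = 209.1 → 209
G = 255 × (1-M) × (1-K) = 255 × 0.68 × 0.82 = 142.188 → 142
B = 255 × (1-Y) × (1-K) = 255 × 0.00 × 0.82 = 0
= RGB(209, 142, 0)


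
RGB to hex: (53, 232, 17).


R = 53 → 35 (hex)
G = 232 → E8 (hex)
B = 17 → 11 (hex)
Hex = #35E811


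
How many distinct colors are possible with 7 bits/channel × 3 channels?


Total bits = 7 bits/channel × 3 channels = 21 bits
Distinct colors = 2^21
= 2,097,152 colors


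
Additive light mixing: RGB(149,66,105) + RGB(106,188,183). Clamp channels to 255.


Additive: each channel = min(255, C₁+C₂)
R: 149+106 = 255 → 255
G: 66+188 = 254 → 254
B: 105+183 = 288 → 255
= RGB(255, 254, 255)


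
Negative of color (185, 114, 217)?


Invert: (255-R, 255-G, 255-B)
R: 255-185 = 70
G: 255-114 = 141
B: 255-217 = 38
= RGB(70, 141, 38)


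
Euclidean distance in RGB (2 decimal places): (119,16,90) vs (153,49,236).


d = √[(R₁-R₂)² + (G₁-G₂)² + (B₁-B₂)²]
d = √[(119-153)² + (16-49)² + (90-236)²]
d = √[1156 + 1089 + 21316]
d = √23561
d ≈ 153.50


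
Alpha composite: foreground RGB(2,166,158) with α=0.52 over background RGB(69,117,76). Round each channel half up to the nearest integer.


C = α×F + (1-α)×B, with 1-α = 0.48
R: 0.52×2 + 0.48×69 = 1.04 + 33.12 = 34.16 → 34
G: 0.52×166 + 0.48×117 = 86.32 + 56.16 = 142.48 → 142
B: 0.52×158 + 0.48×76 = 82.16 + 36.48 = 118.64 → 119
= RGB(34, 142, 119)


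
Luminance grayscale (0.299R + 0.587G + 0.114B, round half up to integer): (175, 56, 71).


Gray = 0.299×R + 0.587×G + 0.114×B
Gray = 0.299×175 + 0.587×56 + 0.114×71
Gray = 52.325 + 32.872 + 8.094
Gray = 93.291 → round half up → 93
Gray = 93


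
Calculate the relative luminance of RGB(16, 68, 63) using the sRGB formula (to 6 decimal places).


Linearize each channel (sRGB transfer function): c = v/255; c_lin = c/12.92 if c ≤ 0.04045, else ((c+0.055)/1.055)^2.4
  R: 16/255 ≈ 0.062745 > 0.04045 → ((0.062745+0.055)/1.055)^2.4 ≈ 0.005182
  G: 68/255 ≈ 0.266667 > 0.04045 → ((0.266667+0.055)/1.055)^2.4 ≈ 0.057805
  B: 63/255 ≈ 0.247059 > 0.04045 → ((0.247059+0.055)/1.055)^2.4 ≈ 0.049707
R_lin = 0.005182, G_lin = 0.057805, B_lin = 0.049707
L = 0.2126×R + 0.7152×G + 0.0722×B
L = 0.2126×0.005182 + 0.7152×0.057805 + 0.0722×0.049707
L ≈ 0.046033


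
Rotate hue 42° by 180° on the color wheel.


New hue = (H + rotation) mod 360
New hue = (42 + 180) mod 360
= 222 mod 360
= 222°


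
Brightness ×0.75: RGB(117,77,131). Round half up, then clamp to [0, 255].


Multiply each channel by 0.75, round half up, clamp to [0, 255]
R: 117×0.75 = 87.75 → round → 88
G: 77×0.75 = 57.75 → round → 58
B: 131×0.75 = 98.25 → round → 98
= RGB(88, 58, 98)


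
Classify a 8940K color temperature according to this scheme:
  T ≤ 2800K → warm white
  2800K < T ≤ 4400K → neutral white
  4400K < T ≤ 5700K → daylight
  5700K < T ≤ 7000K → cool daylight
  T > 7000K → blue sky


Temperature: 8940K
8940K > 7000K → blue sky
Classification: blue sky


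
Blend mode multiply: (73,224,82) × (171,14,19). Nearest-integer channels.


Multiply: C = A×B/255, rounded to nearest integer
R: 73×171/255 = 12483/255 ≈ 48.953 → 49
G: 224×14/255 = 3136/255 ≈ 12.298 → 12
B: 82×19/255 = 1558/255 ≈ 6.110 → 6
= RGB(49, 12, 6)


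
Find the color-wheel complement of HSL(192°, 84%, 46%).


Complement = opposite side of color wheel = hue + 180°
H' = (192 + 180) mod 360 = 12°
S and L unchanged.
= HSL(12°, 84%, 46%)


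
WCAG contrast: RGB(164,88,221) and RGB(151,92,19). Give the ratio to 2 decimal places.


Linearize each sRGB channel c=v/255: c/12.92 if c ≤ 0.04045 else ((c+0.055)/1.055)^2.4
L = 0.2126×R_lin + 0.7152×G_lin + 0.0722×B_lin
Color 1 (164,88,221):
  R=164: 164/255≈0.6431 > 0.04045 → ((0.6431+0.055)/1.055)^2.4 ≈ 0.37124
  G=88: 88/255≈0.3451 > 0.04045 → ((0.3451+0.055)/1.055)^2.4 ≈ 0.09759
  B=221: 221/255≈0.8667 > 0.04045 → ((0.8667+0.055)/1.055)^2.4 ≈ 0.72306
  L1 = 0.2126×0.37124 + 0.7152×0.09759 + 0.0722×0.72306 ≈ 0.20092
Color 2 (151,92,19):
  R=151: 151/255≈0.5922 > 0.04045 → ((0.5922+0.055)/1.055)^2.4 ≈ 0.30947
  G=92: 92/255≈0.3608 > 0.04045 → ((0.3608+0.055)/1.055)^2.4 ≈ 0.10702
  B=19: 19/255≈0.0745 > 0.04045 → ((0.0745+0.055)/1.055)^2.4 ≈ 0.00651
  L2 = 0.2126×0.30947 + 0.7152×0.10702 + 0.0722×0.00651 ≈ 0.14281
Lighter = 0.20092, Darker = 0.14281
Ratio = (L_lighter + 0.05) / (L_darker + 0.05)
Ratio = (0.20092 + 0.05) / (0.14281 + 0.05) = 0.25092 / 0.19281 ≈ 1.3014
Ratio ≈ 1.30:1


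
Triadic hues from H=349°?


Triadic: equally spaced at 120° intervals
H1 = 349°
H2 = (349 + 120) mod 360 = 109°
H3 = (349 + 240) mod 360 = 229°
Triadic = 349°, 109°, 229°


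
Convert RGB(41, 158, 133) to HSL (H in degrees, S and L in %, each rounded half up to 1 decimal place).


Normalize: R'=41/255≈0.1608, G'=158/255≈0.6196, B'=133/255≈0.5216
Max=158/255, Min=41/255, Δ=Max-Min=117/255
L = (Max+Min)/2 = (158+41)/510 = 199/510 = 0.39019… → L = 39.0%
L ≤ 0.5 → S = Δ/(Max+Min) = 117/(158+41) = 117/199 = 0.58793… → S = 58.8%
(the 1/255 factors cancel in S and H, so raw channel differences can be used)
Max is G' → H = 60 × ((B-R)/Δ + 2) = 60 × ((133-41)/117 + 2)
  92/117 + 2 = 0.7863… + 2 = 2.7863…
  H = 60 × 2.7863… = 167.179…° → H = 167.2°
= HSL(167.2°, 58.8%, 39.0%)


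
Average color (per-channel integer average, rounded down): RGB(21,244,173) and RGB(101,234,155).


Midpoint: each channel = ⌊(C₁+C₂)/2⌋
R: ⌊(21+101)/2⌋ = 61
G: ⌊(244+234)/2⌋ = 239
B: ⌊(173+155)/2⌋ = 164
= RGB(61, 239, 164)


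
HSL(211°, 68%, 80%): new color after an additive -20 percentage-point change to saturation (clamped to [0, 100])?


Original S = 68%
Adjustment = -20 percentage points
New S = 68 + (-20) = 48
Clamp to [0, 100] → 48
= HSL(211°, 48%, 80%)


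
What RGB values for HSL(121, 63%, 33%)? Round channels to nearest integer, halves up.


H=121°, S=0.63, L=0.33
C = (1-|2L-1|)×S = (1-|-0.34|)×0.63 = 0.4158
H' = H/60 = 121/60 ≈ 2.0167; X = C×(1-|H' mod 2 - 1|) = 0.00693
m = L - C/2 = 0.33 - 0.2079 = 0.1221
Sector ⌊H'⌋ = 2 → (R',G',B') = (0.0, 0.4158, 0.00693)
RGB = ((R'+m)×255, (G'+m)×255, (B'+m)×255) = (31.1355, 137.1645, 32.90265)
Round half up → RGB(31, 137, 33)


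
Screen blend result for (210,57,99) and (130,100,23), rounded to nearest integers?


Screen: C = 255 - (255-A)×(255-B)/255, rounded to nearest integer
R: 255 - (255-210)×(255-130)/255 = 255 - 5625/255 ≈ 255 - 22.059 = 232.941 → 233
G: 255 - (255-57)×(255-100)/255 = 255 - 30690/255 ≈ 255 - 120.353 = 134.647 → 135
B: 255 - (255-99)×(255-23)/255 = 255 - 36192/255 ≈ 255 - 141.929 = 113.071 → 113
= RGB(233, 135, 113)


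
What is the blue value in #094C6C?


Color: #094C6C
R = 09 = 9
G = 4C = 76
B = 6C = 108
Blue = 108


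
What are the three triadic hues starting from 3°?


Triadic: equally spaced at 120° intervals
H1 = 3°
H2 = (3 + 120) mod 360 = 123°
H3 = (3 + 240) mod 360 = 243°
Triadic = 3°, 123°, 243°


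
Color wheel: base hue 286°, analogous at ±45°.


Base hue: 286°
Left analog: (286 - 45) mod 360 = 241°
Right analog: (286 + 45) mod 360 = 331°
Analogous hues = 241° and 331°


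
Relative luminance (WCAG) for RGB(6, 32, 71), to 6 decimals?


Linearize each channel (sRGB transfer function): c = v/255; c_lin = c/12.92 if c ≤ 0.04045, else ((c+0.055)/1.055)^2.4
  R: 6/255 ≈ 0.023529 ≤ 0.04045 → 0.023529/12.92 ≈ 0.001821
  G: 32/255 ≈ 0.125490 > 0.04045 → ((0.125490+0.055)/1.055)^2.4 ≈ 0.014444
  B: 71/255 ≈ 0.278431 > 0.04045 → ((0.278431+0.055)/1.055)^2.4 ≈ 0.063010
R_lin = 0.001821, G_lin = 0.014444, B_lin = 0.063010
L = 0.2126×R + 0.7152×G + 0.0722×B
L = 0.2126×0.001821 + 0.7152×0.014444 + 0.0722×0.063010
L ≈ 0.015267


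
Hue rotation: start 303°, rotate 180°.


New hue = (H + rotation) mod 360
New hue = (303 + 180) mod 360
= 483 mod 360
= 123°


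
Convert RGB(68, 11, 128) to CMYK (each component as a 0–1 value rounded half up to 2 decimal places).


R'=68/255≈0.2667, G'=11/255≈0.0431, B'=128/255≈0.5020
K = 1 - max(R',G',B') = 1 - 128/255 = 127/255 = 0.49803… → 0.50
(1-R'-K)/(1-K) simplifies to (max-R)/max with max = 128:
C = (128-68)/128 = 60/128 = 0.46875 → 0.47
M = (128-11)/128 = 117/128 = 0.91406… → 0.91
Y = (128-128)/128 = 0/128 = 0 → 0.00
= CMYK(0.47, 0.91, 0.00, 0.50)


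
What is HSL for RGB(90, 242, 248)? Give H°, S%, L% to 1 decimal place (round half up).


Normalize: R'=90/255≈0.3529, G'=242/255≈0.9490, B'=248/255≈0.9725
Max=248/255, Min=90/255, Δ=Max-Min=158/255
L = (Max+Min)/2 = (248+90)/510 = 338/510 = 0.66274… → L = 66.3%
L > 0.5 → S = Δ/(2-Max-Min) = 158/(510-248-90) = 158/172 = 0.91860… → S = 91.9%
(the 1/255 factors cancel in S and H, so raw channel differences can be used)
Max is B' → H = 60 × ((R-G)/Δ + 4) = 60 × ((90-242)/158 + 4)
  -152/158 + 4 = -0.9620… + 4 = 3.0379…
  H = 60 × 3.0379… = 182.278…° → H = 182.3°
= HSL(182.3°, 91.9%, 66.3%)


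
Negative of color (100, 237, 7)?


Invert: (255-R, 255-G, 255-B)
R: 255-100 = 155
G: 255-237 = 18
B: 255-7 = 248
= RGB(155, 18, 248)


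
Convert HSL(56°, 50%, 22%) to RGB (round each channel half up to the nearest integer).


H=56°, S=0.50, L=0.22
C = (1-|2L-1|)×S = (1-|-0.56|)×0.50 = 0.22
H' = H/60 = 56/60 ≈ 0.9333; X = C×(1-|H' mod 2 - 1|) ≈ 0.2053
m = L - C/2 = 0.22 - 0.11 = 0.11
Sector ⌊H'⌋ = 0 → (R',G',B') = (0.22, ≈0.2053, 0.0)
RGB = ((R'+m)×255, (G'+m)×255, (B'+m)×255) = (84.15, 80.41, 28.05)
Round half up → RGB(84, 80, 28)


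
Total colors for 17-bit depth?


Colors = 2^bits = 2^17
= 131,072 colors


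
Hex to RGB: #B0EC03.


B0 → 176 (R)
EC → 236 (G)
03 → 3 (B)
= RGB(176, 236, 3)


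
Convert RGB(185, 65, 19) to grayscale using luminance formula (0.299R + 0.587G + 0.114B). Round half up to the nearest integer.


Gray = 0.299×R + 0.587×G + 0.114×B
Gray = 0.299×185 + 0.587×65 + 0.114×19
Gray = 55.315 + 38.155 + 2.166
Gray = 95.636 → round half up → 96
Gray = 96


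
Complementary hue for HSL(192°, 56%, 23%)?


Complement = opposite side of color wheel = hue + 180°
H' = (192 + 180) mod 360 = 12°
S and L unchanged.
= HSL(12°, 56%, 23%)


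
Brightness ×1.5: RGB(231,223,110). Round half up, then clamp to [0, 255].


Multiply each channel by 1.5, round half up, clamp to [0, 255]
R: 231×1.5 = 346.5 → round → 347 → clamp → 255
G: 223×1.5 = 334.5 → round → 335 → clamp → 255
B: 110×1.5 = 165
= RGB(255, 255, 165)


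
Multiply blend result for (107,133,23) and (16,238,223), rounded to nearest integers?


Multiply: C = A×B/255, rounded to nearest integer
R: 107×16/255 = 1712/255 ≈ 6.714 → 7
G: 133×238/255 = 31654/255 ≈ 124.133 → 124
B: 23×223/255 = 5129/255 ≈ 20.114 → 20
= RGB(7, 124, 20)


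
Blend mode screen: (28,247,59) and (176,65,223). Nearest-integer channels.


Screen: C = 255 - (255-A)×(255-B)/255, rounded to nearest integer
R: 255 - (255-28)×(255-176)/255 = 255 - 17933/255 ≈ 255 - 70.325 = 184.675 → 185
G: 255 - (255-247)×(255-65)/255 = 255 - 1520/255 ≈ 255 - 5.961 = 249.039 → 249
B: 255 - (255-59)×(255-223)/255 = 255 - 6272/255 ≈ 255 - 24.596 = 230.404 → 230
= RGB(185, 249, 230)


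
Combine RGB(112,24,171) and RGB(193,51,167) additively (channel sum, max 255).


Additive: each channel = min(255, C₁+C₂)
R: 112+193 = 305 → 255
G: 24+51 = 75 → 75
B: 171+167 = 338 → 255
= RGB(255, 75, 255)


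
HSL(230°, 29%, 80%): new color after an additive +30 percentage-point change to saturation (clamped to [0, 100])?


Original S = 29%
Adjustment = +30 percentage points
New S = 29 + (30) = 59
Clamp to [0, 100] → 59
= HSL(230°, 59%, 80%)


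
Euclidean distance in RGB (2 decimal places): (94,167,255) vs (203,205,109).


d = √[(R₁-R₂)² + (G₁-G₂)² + (B₁-B₂)²]
d = √[(94-203)² + (167-205)² + (255-109)²]
d = √[11881 + 1444 + 21316]
d = √34641
d ≈ 186.12


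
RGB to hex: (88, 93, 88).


R = 88 → 58 (hex)
G = 93 → 5D (hex)
B = 88 → 58 (hex)
Hex = #585D58


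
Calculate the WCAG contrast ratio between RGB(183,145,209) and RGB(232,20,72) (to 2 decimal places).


Linearize each sRGB channel c=v/255: c/12.92 if c ≤ 0.04045 else ((c+0.055)/1.055)^2.4
L = 0.2126×R_lin + 0.7152×G_lin + 0.0722×B_lin
Color 1 (183,145,209):
  R=183: 183/255≈0.7176 > 0.04045 → ((0.7176+0.055)/1.055)^2.4 ≈ 0.47353
  G=145: 145/255≈0.5686 > 0.04045 → ((0.5686+0.055)/1.055)^2.4 ≈ 0.28315
  B=209: 209/255≈0.8196 > 0.04045 → ((0.8196+0.055)/1.055)^2.4 ≈ 0.63760
  L1 = 0.2126×0.47353 + 0.7152×0.28315 + 0.0722×0.63760 ≈ 0.34922
Color 2 (232,20,72):
  R=232: 232/255≈0.9098 > 0.04045 → ((0.9098+0.055)/1.055)^2.4 ≈ 0.80695
  G=20: 20/255≈0.0784 > 0.04045 → ((0.0784+0.055)/1.055)^2.4 ≈ 0.00700
  B=72: 72/255≈0.2824 > 0.04045 → ((0.2824+0.055)/1.055)^2.4 ≈ 0.06480
  L2 = 0.2126×0.80695 + 0.7152×0.00700 + 0.0722×0.06480 ≈ 0.18124
Lighter = 0.34922, Darker = 0.18124
Ratio = (L_lighter + 0.05) / (L_darker + 0.05)
Ratio = (0.34922 + 0.05) / (0.18124 + 0.05) = 0.39922 / 0.23124 ≈ 1.7264
Ratio ≈ 1.73:1


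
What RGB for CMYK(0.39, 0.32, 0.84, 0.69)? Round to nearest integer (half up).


R = 255 × (1-C) × (1-K) = 255 × 0.61 × 0.31 = 48.2205 → 48
G = 255 × (1-M) × (1-K) = 255 × 0.68 × 0.31 = 53.754 → 54
B = 255 × (1-Y) × (1-K) = 255 × 0.16 × 0.31 = 12.648 → 13
= RGB(48, 54, 13)


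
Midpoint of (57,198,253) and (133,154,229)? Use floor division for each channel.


Midpoint: each channel = ⌊(C₁+C₂)/2⌋
R: ⌊(57+133)/2⌋ = 95
G: ⌊(198+154)/2⌋ = 176
B: ⌊(253+229)/2⌋ = 241
= RGB(95, 176, 241)


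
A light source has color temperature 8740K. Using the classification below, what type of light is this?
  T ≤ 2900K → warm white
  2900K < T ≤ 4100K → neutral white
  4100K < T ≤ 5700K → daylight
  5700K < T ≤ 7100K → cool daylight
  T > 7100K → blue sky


Temperature: 8740K
8740K > 7100K → blue sky
Classification: blue sky


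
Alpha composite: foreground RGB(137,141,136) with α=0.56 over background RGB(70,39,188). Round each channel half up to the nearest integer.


C = α×F + (1-α)×B, with 1-α = 0.44
R: 0.56×137 + 0.44×70 = 76.72 + 30.80 = 107.52 → 108
G: 0.56×141 + 0.44×39 = 78.96 + 17.16 = 96.12 → 96
B: 0.56×136 + 0.44×188 = 76.16 + 82.72 = 158.88 → 159
= RGB(108, 96, 159)


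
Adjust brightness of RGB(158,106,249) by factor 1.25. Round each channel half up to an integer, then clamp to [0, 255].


Multiply each channel by 1.25, round half up, clamp to [0, 255]
R: 158×1.25 = 197.5 → round → 198
G: 106×1.25 = 132.5 → round → 133
B: 249×1.25 = 311.25 → round → 311 → clamp → 255
= RGB(198, 133, 255)


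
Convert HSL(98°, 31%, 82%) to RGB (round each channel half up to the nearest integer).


H=98°, S=0.31, L=0.82
C = (1-|2L-1|)×S = (1-|0.64|)×0.31 = 0.1116
H' = H/60 = 98/60 ≈ 1.6333; X = C×(1-|H' mod 2 - 1|) = 0.04092
m = L - C/2 = 0.82 - 0.0558 = 0.7642
Sector ⌊H'⌋ = 1 → (R',G',B') = (0.04092, 0.1116, 0.0)
RGB = ((R'+m)×255, (G'+m)×255, (B'+m)×255) = (205.3056, 223.329, 194.871)
Round half up → RGB(205, 223, 195)


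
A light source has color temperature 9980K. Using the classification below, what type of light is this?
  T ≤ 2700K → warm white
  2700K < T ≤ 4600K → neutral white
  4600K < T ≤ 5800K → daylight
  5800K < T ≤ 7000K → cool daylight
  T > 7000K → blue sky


Temperature: 9980K
9980K > 7000K → blue sky
Classification: blue sky


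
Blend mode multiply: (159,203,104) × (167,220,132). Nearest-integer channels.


Multiply: C = A×B/255, rounded to nearest integer
R: 159×167/255 = 26553/255 ≈ 104.129 → 104
G: 203×220/255 = 44660/255 ≈ 175.137 → 175
B: 104×132/255 = 13728/255 ≈ 53.835 → 54
= RGB(104, 175, 54)


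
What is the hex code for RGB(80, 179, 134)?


R = 80 → 50 (hex)
G = 179 → B3 (hex)
B = 134 → 86 (hex)
Hex = #50B386


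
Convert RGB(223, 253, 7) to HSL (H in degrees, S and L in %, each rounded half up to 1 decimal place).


Normalize: R'=223/255≈0.8745, G'=253/255≈0.9922, B'=7/255≈0.0275
Max=253/255, Min=7/255, Δ=Max-Min=246/255
L = (Max+Min)/2 = (253+7)/510 = 260/510 = 0.50980… → L = 51.0%
L > 0.5 → S = Δ/(2-Max-Min) = 246/(510-253-7) = 246/250 = 0.984 → S = 98.4%
(the 1/255 factors cancel in S and H, so raw channel differences can be used)
Max is G' → H = 60 × ((B-R)/Δ + 2) = 60 × ((7-223)/246 + 2)
  -216/246 + 2 = -0.8780… + 2 = 1.1219…
  H = 60 × 1.1219… = 67.317…° → H = 67.3°
= HSL(67.3°, 98.4%, 51.0%)


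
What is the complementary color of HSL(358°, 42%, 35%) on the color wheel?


Complement = opposite side of color wheel = hue + 180°
H' = (358 + 180) mod 360 = 178°
S and L unchanged.
= HSL(178°, 42%, 35%)


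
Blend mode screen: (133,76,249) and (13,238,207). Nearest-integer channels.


Screen: C = 255 - (255-A)×(255-B)/255, rounded to nearest integer
R: 255 - (255-133)×(255-13)/255 = 255 - 29524/255 ≈ 255 - 115.780 = 139.220 → 139
G: 255 - (255-76)×(255-238)/255 = 255 - 3043/255 ≈ 255 - 11.933 = 243.067 → 243
B: 255 - (255-249)×(255-207)/255 = 255 - 288/255 ≈ 255 - 1.129 = 253.871 → 254
= RGB(139, 243, 254)


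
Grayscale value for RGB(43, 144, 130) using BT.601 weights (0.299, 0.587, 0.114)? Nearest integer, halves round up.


Gray = 0.299×R + 0.587×G + 0.114×B
Gray = 0.299×43 + 0.587×144 + 0.114×130
Gray = 12.857 + 84.528 + 14.820
Gray = 112.205 → round half up → 112
Gray = 112


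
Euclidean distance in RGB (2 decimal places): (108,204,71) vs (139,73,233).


d = √[(R₁-R₂)² + (G₁-G₂)² + (B₁-B₂)²]
d = √[(108-139)² + (204-73)² + (71-233)²]
d = √[961 + 17161 + 26244]
d = √44366
d ≈ 210.63


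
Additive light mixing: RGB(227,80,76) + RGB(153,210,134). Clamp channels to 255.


Additive: each channel = min(255, C₁+C₂)
R: 227+153 = 380 → 255
G: 80+210 = 290 → 255
B: 76+134 = 210 → 210
= RGB(255, 255, 210)


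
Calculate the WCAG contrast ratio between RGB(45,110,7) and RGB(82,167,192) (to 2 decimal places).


Linearize each sRGB channel c=v/255: c/12.92 if c ≤ 0.04045 else ((c+0.055)/1.055)^2.4
L = 0.2126×R_lin + 0.7152×G_lin + 0.0722×B_lin
Color 1 (45,110,7):
  R=45: 45/255≈0.1765 > 0.04045 → ((0.1765+0.055)/1.055)^2.4 ≈ 0.02624
  G=110: 110/255≈0.4314 > 0.04045 → ((0.4314+0.055)/1.055)^2.4 ≈ 0.15593
  B=7: 7/255≈0.0275 ≤ 0.04045 → 0.0275/12.92 ≈ 0.00212
  L1 = 0.2126×0.02624 + 0.7152×0.15593 + 0.0722×0.00212 ≈ 0.11725
Color 2 (82,167,192):
  R=82: 82/255≈0.3216 > 0.04045 → ((0.3216+0.055)/1.055)^2.4 ≈ 0.08438
  G=167: 167/255≈0.6549 > 0.04045 → ((0.6549+0.055)/1.055)^2.4 ≈ 0.38643
  B=192: 192/255≈0.7529 > 0.04045 → ((0.7529+0.055)/1.055)^2.4 ≈ 0.52712
  L2 = 0.2126×0.08438 + 0.7152×0.38643 + 0.0722×0.52712 ≈ 0.33237
Lighter = 0.33237, Darker = 0.11725
Ratio = (L_lighter + 0.05) / (L_darker + 0.05)
Ratio = (0.33237 + 0.05) / (0.11725 + 0.05) = 0.38237 / 0.16725 ≈ 2.2862
Ratio ≈ 2.29:1


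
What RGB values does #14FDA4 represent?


14 → 20 (R)
FD → 253 (G)
A4 → 164 (B)
= RGB(20, 253, 164)


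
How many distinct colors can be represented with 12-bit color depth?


Colors = 2^bits = 2^12
= 4,096 colors


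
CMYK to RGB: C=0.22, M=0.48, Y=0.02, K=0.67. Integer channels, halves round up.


R = 255 × (1-C) × (1-K) = 255 × 0.78 × 0.33 = 65.637 → 66
G = 255 × (1-M) × (1-K) = 255 × 0.52 × 0.33 = 43.758 → 44
B = 255 × (1-Y) × (1-K) = 255 × 0.98 × 0.33 = 82.467 → 82
= RGB(66, 44, 82)


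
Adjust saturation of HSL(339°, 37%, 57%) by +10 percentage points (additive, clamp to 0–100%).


Original S = 37%
Adjustment = +10 percentage points
New S = 37 + (10) = 47
Clamp to [0, 100] → 47
= HSL(339°, 47%, 57%)


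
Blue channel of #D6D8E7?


Color: #D6D8E7
R = D6 = 214
G = D8 = 216
B = E7 = 231
Blue = 231


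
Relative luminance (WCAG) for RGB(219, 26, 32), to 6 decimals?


Linearize each channel (sRGB transfer function): c = v/255; c_lin = c/12.92 if c ≤ 0.04045, else ((c+0.055)/1.055)^2.4
  R: 219/255 ≈ 0.858824 > 0.04045 → ((0.858824+0.055)/1.055)^2.4 ≈ 0.708376
  G: 26/255 ≈ 0.101961 > 0.04045 → ((0.101961+0.055)/1.055)^2.4 ≈ 0.010330
  B: 32/255 ≈ 0.125490 > 0.04045 → ((0.125490+0.055)/1.055)^2.4 ≈ 0.014444
R_lin = 0.708376, G_lin = 0.010330, B_lin = 0.014444
L = 0.2126×R + 0.7152×G + 0.0722×B
L = 0.2126×0.708376 + 0.7152×0.010330 + 0.0722×0.014444
L ≈ 0.159031


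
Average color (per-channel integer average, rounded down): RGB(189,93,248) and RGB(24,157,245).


Midpoint: each channel = ⌊(C₁+C₂)/2⌋
R: ⌊(189+24)/2⌋ = 106
G: ⌊(93+157)/2⌋ = 125
B: ⌊(248+245)/2⌋ = 246
= RGB(106, 125, 246)


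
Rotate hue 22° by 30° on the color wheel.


New hue = (H + rotation) mod 360
New hue = (22 + 30) mod 360
= 52 mod 360
= 52°


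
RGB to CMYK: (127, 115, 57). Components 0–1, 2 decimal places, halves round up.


R'=127/255≈0.4980, G'=115/255≈0.4510, B'=57/255≈0.2235
K = 1 - max(R',G',B') = 1 - 127/255 = 128/255 = 0.50196… → 0.50
(1-R'-K)/(1-K) simplifies to (max-R)/max with max = 127:
C = (127-127)/127 = 0/127 = 0 → 0.00
M = (127-115)/127 = 12/127 = 0.09448… → 0.09
Y = (127-57)/127 = 70/127 = 0.55118… → 0.55
= CMYK(0.00, 0.09, 0.55, 0.50)


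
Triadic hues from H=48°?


Triadic: equally spaced at 120° intervals
H1 = 48°
H2 = (48 + 120) mod 360 = 168°
H3 = (48 + 240) mod 360 = 288°
Triadic = 48°, 168°, 288°


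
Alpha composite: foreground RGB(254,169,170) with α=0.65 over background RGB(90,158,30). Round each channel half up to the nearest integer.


C = α×F + (1-α)×B, with 1-α = 0.35
R: 0.65×254 + 0.35×90 = 165.10 + 31.50 = 196.60 → 197
G: 0.65×169 + 0.35×158 = 109.85 + 55.30 = 165.15 → 165
B: 0.65×170 + 0.35×30 = 110.50 + 10.50 = 121.00 → 121
= RGB(197, 165, 121)


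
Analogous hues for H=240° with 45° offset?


Base hue: 240°
Left analog: (240 - 45) mod 360 = 195°
Right analog: (240 + 45) mod 360 = 285°
Analogous hues = 195° and 285°


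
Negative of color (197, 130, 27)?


Invert: (255-R, 255-G, 255-B)
R: 255-197 = 58
G: 255-130 = 125
B: 255-27 = 228
= RGB(58, 125, 228)


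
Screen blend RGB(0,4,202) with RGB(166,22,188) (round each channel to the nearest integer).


Screen: C = 255 - (255-A)×(255-B)/255, rounded to nearest integer
R: 255 - (255-0)×(255-166)/255 = 255 - 22695/255 ≈ 255 - 89.000 = 166.000 → 166
G: 255 - (255-4)×(255-22)/255 = 255 - 58483/255 ≈ 255 - 229.345 = 25.655 → 26
B: 255 - (255-202)×(255-188)/255 = 255 - 3551/255 ≈ 255 - 13.925 = 241.075 → 241
= RGB(166, 26, 241)


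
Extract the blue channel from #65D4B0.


Color: #65D4B0
R = 65 = 101
G = D4 = 212
B = B0 = 176
Blue = 176


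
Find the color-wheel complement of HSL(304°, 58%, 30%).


Complement = opposite side of color wheel = hue + 180°
H' = (304 + 180) mod 360 = 124°
S and L unchanged.
= HSL(124°, 58%, 30%)


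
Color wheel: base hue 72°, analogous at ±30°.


Base hue: 72°
Left analog: (72 - 30) mod 360 = 42°
Right analog: (72 + 30) mod 360 = 102°
Analogous hues = 42° and 102°


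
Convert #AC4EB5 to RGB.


AC → 172 (R)
4E → 78 (G)
B5 → 181 (B)
= RGB(172, 78, 181)


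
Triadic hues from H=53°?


Triadic: equally spaced at 120° intervals
H1 = 53°
H2 = (53 + 120) mod 360 = 173°
H3 = (53 + 240) mod 360 = 293°
Triadic = 53°, 173°, 293°


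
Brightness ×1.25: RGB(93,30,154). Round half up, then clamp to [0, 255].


Multiply each channel by 1.25, round half up, clamp to [0, 255]
R: 93×1.25 = 116.25 → round → 116
G: 30×1.25 = 37.5 → round → 38
B: 154×1.25 = 192.5 → round → 193
= RGB(116, 38, 193)


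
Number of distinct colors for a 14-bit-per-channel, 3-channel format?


Total bits = 14 bits/channel × 3 channels = 42 bits
Distinct colors = 2^42
= 4,398,046,511,104 colors


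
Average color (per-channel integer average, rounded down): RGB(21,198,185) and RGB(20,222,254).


Midpoint: each channel = ⌊(C₁+C₂)/2⌋
R: ⌊(21+20)/2⌋ = 20
G: ⌊(198+222)/2⌋ = 210
B: ⌊(185+254)/2⌋ = 219
= RGB(20, 210, 219)


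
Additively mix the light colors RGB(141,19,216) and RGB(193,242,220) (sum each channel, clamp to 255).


Additive: each channel = min(255, C₁+C₂)
R: 141+193 = 334 → 255
G: 19+242 = 261 → 255
B: 216+220 = 436 → 255
= RGB(255, 255, 255)


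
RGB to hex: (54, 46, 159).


R = 54 → 36 (hex)
G = 46 → 2E (hex)
B = 159 → 9F (hex)
Hex = #362E9F


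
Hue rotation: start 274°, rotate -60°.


New hue = (H + rotation) mod 360
New hue = (274 -60) mod 360
= 214 mod 360
= 214°


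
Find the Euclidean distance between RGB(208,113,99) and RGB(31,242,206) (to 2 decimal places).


d = √[(R₁-R₂)² + (G₁-G₂)² + (B₁-B₂)²]
d = √[(208-31)² + (113-242)² + (99-206)²]
d = √[31329 + 16641 + 11449]
d = √59419
d ≈ 243.76


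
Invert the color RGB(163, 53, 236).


Invert: (255-R, 255-G, 255-B)
R: 255-163 = 92
G: 255-53 = 202
B: 255-236 = 19
= RGB(92, 202, 19)


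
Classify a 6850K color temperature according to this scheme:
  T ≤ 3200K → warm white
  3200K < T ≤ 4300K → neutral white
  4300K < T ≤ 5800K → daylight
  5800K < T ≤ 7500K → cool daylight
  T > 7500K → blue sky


Temperature: 6850K
5800K < 6850K ≤ 7500K → cool daylight
Classification: cool daylight


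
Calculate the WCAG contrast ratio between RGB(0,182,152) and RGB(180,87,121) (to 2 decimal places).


Linearize each sRGB channel c=v/255: c/12.92 if c ≤ 0.04045 else ((c+0.055)/1.055)^2.4
L = 0.2126×R_lin + 0.7152×G_lin + 0.0722×B_lin
Color 1 (0,182,152):
  R=0: 0/255≈0.0000 ≤ 0.04045 → 0.0000/12.92 ≈ 0.00000
  G=182: 182/255≈0.7137 > 0.04045 → ((0.7137+0.055)/1.055)^2.4 ≈ 0.46778
  B=152: 152/255≈0.5961 > 0.04045 → ((0.5961+0.055)/1.055)^2.4 ≈ 0.31399
  L1 = 0.2126×0.00000 + 0.7152×0.46778 + 0.0722×0.31399 ≈ 0.35723
Color 2 (180,87,121):
  R=180: 180/255≈0.7059 > 0.04045 → ((0.7059+0.055)/1.055)^2.4 ≈ 0.45641
  G=87: 87/255≈0.3412 > 0.04045 → ((0.3412+0.055)/1.055)^2.4 ≈ 0.09531
  B=121: 121/255≈0.4745 > 0.04045 → ((0.4745+0.055)/1.055)^2.4 ≈ 0.19120
  L2 = 0.2126×0.45641 + 0.7152×0.09531 + 0.0722×0.19120 ≈ 0.17900
Lighter = 0.35723, Darker = 0.17900
Ratio = (L_lighter + 0.05) / (L_darker + 0.05)
Ratio = (0.35723 + 0.05) / (0.17900 + 0.05) = 0.40723 / 0.22900 ≈ 1.7783
Ratio ≈ 1.78:1


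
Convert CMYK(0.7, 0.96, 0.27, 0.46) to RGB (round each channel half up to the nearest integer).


R = 255 × (1-C) × (1-K) = 255 × 0.30 × 0.54 = 41.31 → 41
G = 255 × (1-M) × (1-K) = 255 × 0.04 × 0.54 = 5.508 → 6
B = 255 × (1-Y) × (1-K) = 255 × 0.73 × 0.54 = 100.521 → 101
= RGB(41, 6, 101)


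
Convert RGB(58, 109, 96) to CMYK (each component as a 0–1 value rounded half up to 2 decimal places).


R'=58/255≈0.2275, G'=109/255≈0.4275, B'=96/255≈0.3765
K = 1 - max(R',G',B') = 1 - 109/255 = 146/255 = 0.57254… → 0.57
(1-R'-K)/(1-K) simplifies to (max-R)/max with max = 109:
C = (109-58)/109 = 51/109 = 0.46788… → 0.47
M = (109-109)/109 = 0/109 = 0 → 0.00
Y = (109-96)/109 = 13/109 = 0.11926… → 0.12
= CMYK(0.47, 0.00, 0.12, 0.57)


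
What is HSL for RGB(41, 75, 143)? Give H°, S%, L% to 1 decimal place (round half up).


Normalize: R'=41/255≈0.1608, G'=75/255≈0.2941, B'=143/255≈0.5608
Max=143/255, Min=41/255, Δ=Max-Min=102/255
L = (Max+Min)/2 = (143+41)/510 = 184/510 = 0.36078… → L = 36.1%
L ≤ 0.5 → S = Δ/(Max+Min) = 102/(143+41) = 102/184 = 0.55434… → S = 55.4%
(the 1/255 factors cancel in S and H, so raw channel differences can be used)
Max is B' → H = 60 × ((R-G)/Δ + 4) = 60 × ((41-75)/102 + 4)
  -34/102 + 4 = -0.3333… + 4 = 3.6666…
  H = 60 × 3.6666… = 220° → H = 220.0°
= HSL(220.0°, 55.4%, 36.1%)


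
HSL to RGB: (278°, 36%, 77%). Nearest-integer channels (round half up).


H=278°, S=0.36, L=0.77
C = (1-|2L-1|)×S = (1-|0.54|)×0.36 = 0.1656
H' = H/60 = 278/60 ≈ 4.6333; X = C×(1-|H' mod 2 - 1|) = 0.10488
m = L - C/2 = 0.77 - 0.0828 = 0.6872
Sector ⌊H'⌋ = 4 → (R',G',B') = (0.10488, 0.0, 0.1656)
RGB = ((R'+m)×255, (G'+m)×255, (B'+m)×255) = (201.9804, 175.236, 217.464)
Round half up → RGB(202, 175, 217)
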